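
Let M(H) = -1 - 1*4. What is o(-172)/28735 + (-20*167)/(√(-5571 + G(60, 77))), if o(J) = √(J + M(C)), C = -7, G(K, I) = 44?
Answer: I*(5527*√177 + 95974900*√5527)/158818345 ≈ 44.927*I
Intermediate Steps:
M(H) = -5 (M(H) = -1 - 4 = -5)
o(J) = √(-5 + J) (o(J) = √(J - 5) = √(-5 + J))
o(-172)/28735 + (-20*167)/(√(-5571 + G(60, 77))) = √(-5 - 172)/28735 + (-20*167)/(√(-5571 + 44)) = √(-177)*(1/28735) - 3340*(-I*√5527/5527) = (I*√177)*(1/28735) - 3340*(-I*√5527/5527) = I*√177/28735 - (-3340)*I*√5527/5527 = I*√177/28735 + 3340*I*√5527/5527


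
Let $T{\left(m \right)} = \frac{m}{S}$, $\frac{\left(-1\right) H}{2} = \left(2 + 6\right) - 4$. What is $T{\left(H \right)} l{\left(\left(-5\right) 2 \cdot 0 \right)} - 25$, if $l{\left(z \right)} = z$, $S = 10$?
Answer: $-25$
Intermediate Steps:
$H = -8$ ($H = - 2 \left(\left(2 + 6\right) - 4\right) = - 2 \left(8 - 4\right) = \left(-2\right) 4 = -8$)
$T{\left(m \right)} = \frac{m}{10}$
$T{\left(H \right)} l{\left(\left(-5\right) 2 \cdot 0 \right)} - 25 = \frac{1}{10} \left(-8\right) \left(-5\right) 2 \cdot 0 - 25 = - \frac{4 \left(\left(-10\right) 0\right)}{5} - 25 = \left(- \frac{4}{5}\right) 0 - 25 = 0 - 25 = -25$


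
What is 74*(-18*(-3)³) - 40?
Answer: 35924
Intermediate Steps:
74*(-18*(-3)³) - 40 = 74*(-18*(-27)) - 40 = 74*486 - 40 = 35964 - 40 = 35924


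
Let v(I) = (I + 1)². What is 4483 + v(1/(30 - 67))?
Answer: 6138523/1369 ≈ 4483.9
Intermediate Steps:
v(I) = (1 + I)²
4483 + v(1/(30 - 67)) = 4483 + (1 + 1/(30 - 67))² = 4483 + (1 + 1/(-37))² = 4483 + (1 - 1/37)² = 4483 + (36/37)² = 4483 + 1296/1369 = 6138523/1369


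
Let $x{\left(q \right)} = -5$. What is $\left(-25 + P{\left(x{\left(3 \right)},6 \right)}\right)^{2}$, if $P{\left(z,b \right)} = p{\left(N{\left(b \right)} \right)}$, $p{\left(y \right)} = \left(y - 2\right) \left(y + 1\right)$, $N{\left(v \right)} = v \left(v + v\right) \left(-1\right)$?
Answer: $27342441$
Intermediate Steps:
$N{\left(v \right)} = - 2 v^{2}$ ($N{\left(v \right)} = v 2 v \left(-1\right) = 2 v^{2} \left(-1\right) = - 2 v^{2}$)
$p{\left(y \right)} = \left(1 + y\right) \left(-2 + y\right)$ ($p{\left(y \right)} = \left(-2 + y\right) \left(1 + y\right) = \left(1 + y\right) \left(-2 + y\right)$)
$P{\left(z,b \right)} = -2 + 2 b^{2} + 4 b^{4}$ ($P{\left(z,b \right)} = -2 + \left(- 2 b^{2}\right)^{2} - - 2 b^{2} = -2 + 4 b^{4} + 2 b^{2} = -2 + 2 b^{2} + 4 b^{4}$)
$\left(-25 + P{\left(x{\left(3 \right)},6 \right)}\right)^{2} = \left(-25 + \left(-2 + 2 \cdot 6^{2} + 4 \cdot 6^{4}\right)\right)^{2} = \left(-25 + \left(-2 + 2 \cdot 36 + 4 \cdot 1296\right)\right)^{2} = \left(-25 + \left(-2 + 72 + 5184\right)\right)^{2} = \left(-25 + 5254\right)^{2} = 5229^{2} = 27342441$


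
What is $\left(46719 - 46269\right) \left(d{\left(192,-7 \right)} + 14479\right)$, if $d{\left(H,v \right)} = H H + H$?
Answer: $23190750$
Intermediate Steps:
$d{\left(H,v \right)} = H + H^{2}$ ($d{\left(H,v \right)} = H^{2} + H = H + H^{2}$)
$\left(46719 - 46269\right) \left(d{\left(192,-7 \right)} + 14479\right) = \left(46719 - 46269\right) \left(192 \left(1 + 192\right) + 14479\right) = 450 \left(192 \cdot 193 + 14479\right) = 450 \left(37056 + 14479\right) = 450 \cdot 51535 = 23190750$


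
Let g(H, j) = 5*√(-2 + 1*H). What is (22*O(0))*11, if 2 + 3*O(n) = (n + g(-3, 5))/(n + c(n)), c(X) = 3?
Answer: -484/3 + 1210*I*√5/9 ≈ -161.33 + 300.63*I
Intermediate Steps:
g(H, j) = 5*√(-2 + H)
O(n) = -⅔ + (n + 5*I*√5)/(3*(3 + n)) (O(n) = -⅔ + ((n + 5*√(-2 - 3))/(n + 3))/3 = -⅔ + ((n + 5*√(-5))/(3 + n))/3 = -⅔ + ((n + 5*(I*√5))/(3 + n))/3 = -⅔ + ((n + 5*I*√5)/(3 + n))/3 = -⅔ + (n + 5*I*√5)/(3*(3 + n)))
(22*O(0))*11 = (22*((-6 - 1*0 + 5*I*√5)/(3*(3 + 0))))*11 = (22*((⅓)*(-6 + 0 + 5*I*√5)/3))*11 = (22*((⅓)*(⅓)*(-6 + 5*I*√5)))*11 = (22*(-⅔ + 5*I*√5/9))*11 = (-44/3 + 110*I*√5/9)*11 = -484/3 + 1210*I*√5/9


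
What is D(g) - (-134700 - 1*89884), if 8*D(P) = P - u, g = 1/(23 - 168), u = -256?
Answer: 260554559/1160 ≈ 2.2462e+5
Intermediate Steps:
g = -1/145 (g = 1/(-145) = -1/145 ≈ -0.0068966)
D(P) = 32 + P/8 (D(P) = (P - 1*(-256))/8 = (P + 256)/8 = (256 + P)/8 = 32 + P/8)
D(g) - (-134700 - 1*89884) = (32 + (⅛)*(-1/145)) - (-134700 - 1*89884) = (32 - 1/1160) - (-134700 - 89884) = 37119/1160 - 1*(-224584) = 37119/1160 + 224584 = 260554559/1160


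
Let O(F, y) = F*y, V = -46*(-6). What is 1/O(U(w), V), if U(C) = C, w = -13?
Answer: -1/3588 ≈ -0.00027871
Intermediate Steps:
V = 276
1/O(U(w), V) = 1/(-13*276) = 1/(-3588) = -1/3588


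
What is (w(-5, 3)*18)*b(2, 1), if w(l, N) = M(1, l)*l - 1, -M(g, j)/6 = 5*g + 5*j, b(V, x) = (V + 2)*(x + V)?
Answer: -129816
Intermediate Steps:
b(V, x) = (2 + V)*(V + x)
M(g, j) = -30*g - 30*j (M(g, j) = -6*(5*g + 5*j) = -30*g - 30*j)
w(l, N) = -1 + l*(-30 - 30*l) (w(l, N) = (-30*1 - 30*l)*l - 1 = (-30 - 30*l)*l - 1 = l*(-30 - 30*l) - 1 = -1 + l*(-30 - 30*l))
(w(-5, 3)*18)*b(2, 1) = ((-1 - 30*(-5)*(1 - 5))*18)*(2² + 2*2 + 2*1 + 2*1) = ((-1 - 30*(-5)*(-4))*18)*(4 + 4 + 2 + 2) = ((-1 - 600)*18)*12 = -601*18*12 = -10818*12 = -129816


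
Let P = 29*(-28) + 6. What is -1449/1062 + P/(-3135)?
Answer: -409627/369930 ≈ -1.1073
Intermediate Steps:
P = -806 (P = -812 + 6 = -806)
-1449/1062 + P/(-3135) = -1449/1062 - 806/(-3135) = -1449*1/1062 - 806*(-1/3135) = -161/118 + 806/3135 = -409627/369930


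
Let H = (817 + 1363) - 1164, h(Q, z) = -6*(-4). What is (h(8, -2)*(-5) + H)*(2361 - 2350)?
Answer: 9856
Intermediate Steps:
h(Q, z) = 24
H = 1016 (H = 2180 - 1164 = 1016)
(h(8, -2)*(-5) + H)*(2361 - 2350) = (24*(-5) + 1016)*(2361 - 2350) = (-120 + 1016)*11 = 896*11 = 9856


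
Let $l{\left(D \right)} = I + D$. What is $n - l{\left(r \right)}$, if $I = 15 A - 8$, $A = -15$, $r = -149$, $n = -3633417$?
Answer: $-3633035$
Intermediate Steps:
$I = -233$ ($I = 15 \left(-15\right) - 8 = -225 - 8 = -233$)
$l{\left(D \right)} = -233 + D$
$n - l{\left(r \right)} = -3633417 - \left(-233 - 149\right) = -3633417 - -382 = -3633417 + 382 = -3633035$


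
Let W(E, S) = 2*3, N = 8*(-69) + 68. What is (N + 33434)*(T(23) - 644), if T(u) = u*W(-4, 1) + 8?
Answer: -16409100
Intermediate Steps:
N = -484 (N = -552 + 68 = -484)
W(E, S) = 6
T(u) = 8 + 6*u (T(u) = u*6 + 8 = 6*u + 8 = 8 + 6*u)
(N + 33434)*(T(23) - 644) = (-484 + 33434)*((8 + 6*23) - 644) = 32950*((8 + 138) - 644) = 32950*(146 - 644) = 32950*(-498) = -16409100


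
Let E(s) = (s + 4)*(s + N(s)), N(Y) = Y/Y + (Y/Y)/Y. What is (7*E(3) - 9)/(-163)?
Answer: -610/489 ≈ -1.2474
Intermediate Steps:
N(Y) = 1 + 1/Y
E(s) = (4 + s)*(s + (1 + s)/s) (E(s) = (s + 4)*(s + (1 + s)/s) = (4 + s)*(s + (1 + s)/s))
(7*E(3) - 9)/(-163) = (7*(5 + 3² + 4/3 + 5*3) - 9)/(-163) = (7*(5 + 9 + 4*(⅓) + 15) - 9)*(-1/163) = (7*(5 + 9 + 4/3 + 15) - 9)*(-1/163) = (7*(91/3) - 9)*(-1/163) = (637/3 - 9)*(-1/163) = (610/3)*(-1/163) = -610/489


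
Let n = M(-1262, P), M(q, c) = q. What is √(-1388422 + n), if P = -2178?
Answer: 2*I*√347421 ≈ 1178.8*I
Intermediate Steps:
n = -1262
√(-1388422 + n) = √(-1388422 - 1262) = √(-1389684) = 2*I*√347421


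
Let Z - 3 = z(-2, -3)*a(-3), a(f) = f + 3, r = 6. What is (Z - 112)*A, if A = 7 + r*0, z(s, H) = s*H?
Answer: -763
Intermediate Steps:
a(f) = 3 + f
z(s, H) = H*s
A = 7 (A = 7 + 6*0 = 7 + 0 = 7)
Z = 3 (Z = 3 + (-3*(-2))*(3 - 3) = 3 + 6*0 = 3 + 0 = 3)
(Z - 112)*A = (3 - 112)*7 = -109*7 = -763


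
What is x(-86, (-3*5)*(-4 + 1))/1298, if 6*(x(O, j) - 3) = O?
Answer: -17/1947 ≈ -0.0087314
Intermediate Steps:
x(O, j) = 3 + O/6
x(-86, (-3*5)*(-4 + 1))/1298 = (3 + (⅙)*(-86))/1298 = (3 - 43/3)*(1/1298) = -34/3*1/1298 = -17/1947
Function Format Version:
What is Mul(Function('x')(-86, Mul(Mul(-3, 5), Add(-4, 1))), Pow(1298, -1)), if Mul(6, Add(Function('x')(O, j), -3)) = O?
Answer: Rational(-17, 1947) ≈ -0.0087314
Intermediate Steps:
Function('x')(O, j) = Add(3, Mul(Rational(1, 6), O))
Mul(Function('x')(-86, Mul(Mul(-3, 5), Add(-4, 1))), Pow(1298, -1)) = Mul(Add(3, Mul(Rational(1, 6), -86)), Pow(1298, -1)) = Mul(Add(3, Rational(-43, 3)), Rational(1, 1298)) = Mul(Rational(-34, 3), Rational(1, 1298)) = Rational(-17, 1947)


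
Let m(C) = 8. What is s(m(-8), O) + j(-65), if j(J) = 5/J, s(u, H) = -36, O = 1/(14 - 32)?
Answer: -469/13 ≈ -36.077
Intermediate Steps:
O = -1/18 (O = 1/(-18) = -1/18 ≈ -0.055556)
s(m(-8), O) + j(-65) = -36 + 5/(-65) = -36 + 5*(-1/65) = -36 - 1/13 = -469/13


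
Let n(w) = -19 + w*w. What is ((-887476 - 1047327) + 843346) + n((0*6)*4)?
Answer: -1091476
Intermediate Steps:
n(w) = -19 + w**2
((-887476 - 1047327) + 843346) + n((0*6)*4) = ((-887476 - 1047327) + 843346) + (-19 + ((0*6)*4)**2) = (-1934803 + 843346) + (-19 + (0*4)**2) = -1091457 + (-19 + 0**2) = -1091457 + (-19 + 0) = -1091457 - 19 = -1091476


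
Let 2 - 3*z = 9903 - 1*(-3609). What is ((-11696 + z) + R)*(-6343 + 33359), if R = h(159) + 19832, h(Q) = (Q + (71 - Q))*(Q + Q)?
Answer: 2124322112/3 ≈ 7.0811e+8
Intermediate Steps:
h(Q) = 142*Q (h(Q) = 71*(2*Q) = 142*Q)
z = -13510/3 (z = 2/3 - (9903 - 1*(-3609))/3 = 2/3 - (9903 + 3609)/3 = 2/3 - 1/3*13512 = 2/3 - 4504 = -13510/3 ≈ -4503.3)
R = 42410 (R = 142*159 + 19832 = 22578 + 19832 = 42410)
((-11696 + z) + R)*(-6343 + 33359) = ((-11696 - 13510/3) + 42410)*(-6343 + 33359) = (-48598/3 + 42410)*27016 = (78632/3)*27016 = 2124322112/3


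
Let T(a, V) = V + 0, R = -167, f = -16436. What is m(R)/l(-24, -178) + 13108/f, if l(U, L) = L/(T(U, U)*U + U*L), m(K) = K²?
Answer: -277780755677/365701 ≈ -7.5958e+5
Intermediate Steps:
T(a, V) = V
l(U, L) = L/(U² + L*U) (l(U, L) = L/(U*U + U*L) = L/(U² + L*U))
m(R)/l(-24, -178) + 13108/f = (-167)²/((-178/(-24*(-178 - 24)))) + 13108/(-16436) = 27889/((-178*(-1/24)/(-202))) + 13108*(-1/16436) = 27889/((-178*(-1/24)*(-1/202))) - 3277/4109 = 27889/(-89/2424) - 3277/4109 = 27889*(-2424/89) - 3277/4109 = -67602936/89 - 3277/4109 = -277780755677/365701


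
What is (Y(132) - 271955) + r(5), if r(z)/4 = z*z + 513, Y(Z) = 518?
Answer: -269285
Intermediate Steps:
r(z) = 2052 + 4*z² (r(z) = 4*(z*z + 513) = 4*(z² + 513) = 4*(513 + z²) = 2052 + 4*z²)
(Y(132) - 271955) + r(5) = (518 - 271955) + (2052 + 4*5²) = -271437 + (2052 + 4*25) = -271437 + (2052 + 100) = -271437 + 2152 = -269285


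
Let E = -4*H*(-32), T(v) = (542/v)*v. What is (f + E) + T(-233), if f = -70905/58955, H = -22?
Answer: -26826915/11791 ≈ -2275.2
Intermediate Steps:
T(v) = 542
f = -14181/11791 (f = -70905*1/58955 = -14181/11791 ≈ -1.2027)
E = -2816 (E = -4*(-22)*(-32) = 88*(-32) = -2816)
(f + E) + T(-233) = (-14181/11791 - 2816) + 542 = -33217637/11791 + 542 = -26826915/11791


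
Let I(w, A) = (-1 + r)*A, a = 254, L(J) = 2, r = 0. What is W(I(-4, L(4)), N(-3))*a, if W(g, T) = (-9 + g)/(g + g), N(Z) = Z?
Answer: 1397/2 ≈ 698.50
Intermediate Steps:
I(w, A) = -A (I(w, A) = (-1 + 0)*A = -A)
W(g, T) = (-9 + g)/(2*g) (W(g, T) = (-9 + g)/((2*g)) = (-9 + g)*(1/(2*g)) = (-9 + g)/(2*g))
W(I(-4, L(4)), N(-3))*a = ((-9 - 1*2)/(2*((-1*2))))*254 = ((1/2)*(-9 - 2)/(-2))*254 = ((1/2)*(-1/2)*(-11))*254 = (11/4)*254 = 1397/2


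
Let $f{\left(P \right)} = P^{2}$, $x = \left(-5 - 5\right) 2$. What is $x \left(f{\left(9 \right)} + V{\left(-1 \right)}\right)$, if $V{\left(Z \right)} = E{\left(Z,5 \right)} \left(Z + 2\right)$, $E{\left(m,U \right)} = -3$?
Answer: $-1560$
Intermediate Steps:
$x = -20$ ($x = \left(-10\right) 2 = -20$)
$V{\left(Z \right)} = -6 - 3 Z$ ($V{\left(Z \right)} = - 3 \left(Z + 2\right) = - 3 \left(2 + Z\right) = -6 - 3 Z$)
$x \left(f{\left(9 \right)} + V{\left(-1 \right)}\right) = - 20 \left(9^{2} - 3\right) = - 20 \left(81 + \left(-6 + 3\right)\right) = - 20 \left(81 - 3\right) = \left(-20\right) 78 = -1560$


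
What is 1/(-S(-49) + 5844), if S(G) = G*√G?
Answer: 5844/34269985 - 343*I/34269985 ≈ 0.00017053 - 1.0009e-5*I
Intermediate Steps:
S(G) = G^(3/2)
1/(-S(-49) + 5844) = 1/(-(-49)^(3/2) + 5844) = 1/(-(-343)*I + 5844) = 1/(343*I + 5844) = 1/(5844 + 343*I) = (5844 - 343*I)/34269985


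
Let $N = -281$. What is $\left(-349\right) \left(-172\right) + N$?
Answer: $59747$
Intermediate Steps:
$\left(-349\right) \left(-172\right) + N = \left(-349\right) \left(-172\right) - 281 = 60028 - 281 = 59747$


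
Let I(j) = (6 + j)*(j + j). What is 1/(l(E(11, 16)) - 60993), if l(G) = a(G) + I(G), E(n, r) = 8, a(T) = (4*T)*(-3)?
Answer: -1/60865 ≈ -1.6430e-5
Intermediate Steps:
a(T) = -12*T
I(j) = 2*j*(6 + j) (I(j) = (6 + j)*(2*j) = 2*j*(6 + j))
l(G) = -12*G + 2*G*(6 + G)
1/(l(E(11, 16)) - 60993) = 1/(2*8² - 60993) = 1/(2*64 - 60993) = 1/(128 - 60993) = 1/(-60865) = -1/60865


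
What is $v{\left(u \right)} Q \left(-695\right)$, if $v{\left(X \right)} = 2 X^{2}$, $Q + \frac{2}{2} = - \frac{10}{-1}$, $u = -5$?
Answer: $-312750$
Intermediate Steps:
$Q = 9$ ($Q = -1 - \frac{10}{-1} = -1 - -10 = -1 + 10 = 9$)
$v{\left(u \right)} Q \left(-695\right) = 2 \left(-5\right)^{2} \cdot 9 \left(-695\right) = 2 \cdot 25 \cdot 9 \left(-695\right) = 50 \cdot 9 \left(-695\right) = 450 \left(-695\right) = -312750$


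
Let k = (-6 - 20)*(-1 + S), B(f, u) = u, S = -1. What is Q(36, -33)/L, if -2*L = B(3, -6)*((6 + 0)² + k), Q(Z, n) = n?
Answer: -⅛ ≈ -0.12500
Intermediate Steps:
k = 52 (k = (-6 - 20)*(-1 - 1) = -26*(-2) = 52)
L = 264 (L = -(-3)*((6 + 0)² + 52) = -(-3)*(6² + 52) = -(-3)*(36 + 52) = -(-3)*88 = -½*(-528) = 264)
Q(36, -33)/L = -33/264 = -33*1/264 = -⅛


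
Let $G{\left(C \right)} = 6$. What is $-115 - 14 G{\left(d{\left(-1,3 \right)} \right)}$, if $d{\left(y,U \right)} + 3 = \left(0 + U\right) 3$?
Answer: $-199$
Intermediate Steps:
$d{\left(y,U \right)} = -3 + 3 U$ ($d{\left(y,U \right)} = -3 + \left(0 + U\right) 3 = -3 + U 3 = -3 + 3 U$)
$-115 - 14 G{\left(d{\left(-1,3 \right)} \right)} = -115 - 84 = -199$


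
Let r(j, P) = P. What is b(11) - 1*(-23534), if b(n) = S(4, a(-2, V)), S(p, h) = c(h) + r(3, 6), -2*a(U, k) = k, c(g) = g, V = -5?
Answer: 47085/2 ≈ 23543.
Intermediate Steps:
a(U, k) = -k/2
S(p, h) = 6 + h (S(p, h) = h + 6 = 6 + h)
b(n) = 17/2 (b(n) = 6 - ½*(-5) = 6 + 5/2 = 17/2)
b(11) - 1*(-23534) = 17/2 - 1*(-23534) = 17/2 + 23534 = 47085/2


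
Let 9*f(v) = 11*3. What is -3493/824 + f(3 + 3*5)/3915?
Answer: -41016221/9677880 ≈ -4.2381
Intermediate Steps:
f(v) = 11/3 (f(v) = (11*3)/9 = (⅑)*33 = 11/3)
-3493/824 + f(3 + 3*5)/3915 = -3493/824 + (11/3)/3915 = -3493*1/824 + (11/3)*(1/3915) = -3493/824 + 11/11745 = -41016221/9677880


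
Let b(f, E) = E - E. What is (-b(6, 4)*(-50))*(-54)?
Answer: 0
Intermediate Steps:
b(f, E) = 0
(-b(6, 4)*(-50))*(-54) = (-1*0*(-50))*(-54) = (0*(-50))*(-54) = 0*(-54) = 0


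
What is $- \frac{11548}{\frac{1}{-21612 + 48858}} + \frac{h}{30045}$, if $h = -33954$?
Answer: $- \frac{3151087643438}{10015} \approx -3.1464 \cdot 10^{8}$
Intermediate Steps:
$- \frac{11548}{\frac{1}{-21612 + 48858}} + \frac{h}{30045} = - \frac{11548}{\frac{1}{-21612 + 48858}} - \frac{33954}{30045} = - \frac{11548}{\frac{1}{27246}} - \frac{11318}{10015} = - 11548 \frac{1}{\frac{1}{27246}} - \frac{11318}{10015} = \left(-11548\right) 27246 - \frac{11318}{10015} = -314636808 - \frac{11318}{10015} = - \frac{3151087643438}{10015}$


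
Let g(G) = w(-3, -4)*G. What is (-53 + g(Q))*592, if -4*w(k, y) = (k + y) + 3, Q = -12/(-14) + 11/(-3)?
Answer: -693824/21 ≈ -33039.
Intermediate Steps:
Q = -59/21 (Q = -12*(-1/14) + 11*(-⅓) = 6/7 - 11/3 = -59/21 ≈ -2.8095)
w(k, y) = -¾ - k/4 - y/4 (w(k, y) = -((k + y) + 3)/4 = -(3 + k + y)/4 = -¾ - k/4 - y/4)
g(G) = G (g(G) = (-¾ - ¼*(-3) - ¼*(-4))*G = (-¾ + ¾ + 1)*G = 1*G = G)
(-53 + g(Q))*592 = (-53 - 59/21)*592 = -1172/21*592 = -693824/21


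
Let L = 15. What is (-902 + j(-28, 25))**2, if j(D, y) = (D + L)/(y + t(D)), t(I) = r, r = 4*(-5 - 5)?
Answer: 182709289/225 ≈ 8.1204e+5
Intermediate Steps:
r = -40 (r = 4*(-10) = -40)
t(I) = -40
j(D, y) = (15 + D)/(-40 + y) (j(D, y) = (D + 15)/(y - 40) = (15 + D)/(-40 + y))
(-902 + j(-28, 25))**2 = (-902 + (15 - 28)/(-40 + 25))**2 = (-902 - 13/(-15))**2 = (-902 - 1/15*(-13))**2 = (-902 + 13/15)**2 = (-13517/15)**2 = 182709289/225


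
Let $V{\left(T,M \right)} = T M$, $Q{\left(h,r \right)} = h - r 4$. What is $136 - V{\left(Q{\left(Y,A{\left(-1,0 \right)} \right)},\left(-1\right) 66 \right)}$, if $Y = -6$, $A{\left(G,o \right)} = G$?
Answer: $4$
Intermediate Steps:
$Q{\left(h,r \right)} = h - 4 r$
$V{\left(T,M \right)} = M T$
$136 - V{\left(Q{\left(Y,A{\left(-1,0 \right)} \right)},\left(-1\right) 66 \right)} = 136 - \left(-1\right) 66 \left(-6 - -4\right) = 136 - - 66 \left(-6 + 4\right) = 136 - \left(-66\right) \left(-2\right) = 136 - 132 = 4$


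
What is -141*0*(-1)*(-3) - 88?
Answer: -88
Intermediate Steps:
-141*0*(-1)*(-3) - 88 = -0*(-3) - 88 = -141*0 - 88 = 0 - 88 = -88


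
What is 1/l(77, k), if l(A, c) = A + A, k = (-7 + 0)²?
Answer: 1/154 ≈ 0.0064935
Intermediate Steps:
k = 49 (k = (-7)² = 49)
l(A, c) = 2*A
1/l(77, k) = 1/(2*77) = 1/154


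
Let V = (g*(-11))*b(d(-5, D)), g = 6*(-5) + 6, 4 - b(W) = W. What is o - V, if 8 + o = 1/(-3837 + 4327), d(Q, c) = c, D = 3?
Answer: -133279/490 ≈ -272.00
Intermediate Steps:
b(W) = 4 - W
g = -24 (g = -30 + 6 = -24)
V = 264 (V = (-24*(-11))*(4 - 1*3) = 264*(4 - 3) = 264*1 = 264)
o = -3919/490 (o = -8 + 1/(-3837 + 4327) = -8 + 1/490 = -3919/490 ≈ -7.9980)
o - V = -3919/490 - 1*264 = -3919/490 - 264 = -133279/490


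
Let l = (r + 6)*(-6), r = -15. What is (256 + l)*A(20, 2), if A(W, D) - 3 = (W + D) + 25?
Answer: 15500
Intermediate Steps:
A(W, D) = 28 + D + W (A(W, D) = 3 + ((W + D) + 25) = 3 + ((D + W) + 25) = 3 + (25 + D + W) = 28 + D + W)
l = 54 (l = (-15 + 6)*(-6) = -9*(-6) = 54)
(256 + l)*A(20, 2) = (256 + 54)*(28 + 2 + 20) = 310*50 = 15500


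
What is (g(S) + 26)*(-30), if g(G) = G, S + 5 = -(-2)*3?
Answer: -810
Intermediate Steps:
S = 1 (S = -5 - (-2)*3 = -5 - 1*(-6) = -5 + 6 = 1)
(g(S) + 26)*(-30) = (1 + 26)*(-30) = 27*(-30) = -810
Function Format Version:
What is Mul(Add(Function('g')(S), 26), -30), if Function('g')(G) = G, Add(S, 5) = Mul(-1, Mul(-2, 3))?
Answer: -810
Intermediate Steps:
S = 1 (S = Add(-5, Mul(-1, Mul(-2, 3))) = Add(-5, Mul(-1, -6)) = Add(-5, 6) = 1)
Mul(Add(Function('g')(S), 26), -30) = Mul(Add(1, 26), -30) = Mul(27, -30) = -810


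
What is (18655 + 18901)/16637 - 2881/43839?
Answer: 1598486287/729349443 ≈ 2.1917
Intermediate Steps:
(18655 + 18901)/16637 - 2881/43839 = 37556*(1/16637) - 2881*1/43839 = 37556/16637 - 2881/43839 = 1598486287/729349443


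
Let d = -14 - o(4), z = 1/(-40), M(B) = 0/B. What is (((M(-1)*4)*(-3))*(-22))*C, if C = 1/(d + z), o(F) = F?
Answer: 0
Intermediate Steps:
M(B) = 0
z = -1/40 ≈ -0.025000
d = -18 (d = -14 - 1*4 = -14 - 4 = -18)
C = -40/721 (C = 1/(-18 - 1/40) = 1/(-721/40) = -40/721 ≈ -0.055479)
(((M(-1)*4)*(-3))*(-22))*C = (((0*4)*(-3))*(-22))*(-40/721) = ((0*(-3))*(-22))*(-40/721) = (0*(-22))*(-40/721) = 0*(-40/721) = 0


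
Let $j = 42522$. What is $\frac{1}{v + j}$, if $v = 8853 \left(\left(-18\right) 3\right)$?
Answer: $- \frac{1}{435540} \approx -2.296 \cdot 10^{-6}$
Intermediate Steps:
$v = -478062$ ($v = 8853 \left(-54\right) = -478062$)
$\frac{1}{v + j} = \frac{1}{-478062 + 42522} = \frac{1}{-435540} = - \frac{1}{435540}$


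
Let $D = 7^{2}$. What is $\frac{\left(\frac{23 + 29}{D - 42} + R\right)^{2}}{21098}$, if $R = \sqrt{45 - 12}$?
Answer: $\frac{4321}{1033802} + \frac{52 \sqrt{33}}{73843} \approx 0.008225$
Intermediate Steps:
$D = 49$
$R = \sqrt{33} \approx 5.7446$
$\frac{\left(\frac{23 + 29}{D - 42} + R\right)^{2}}{21098} = \frac{\left(\frac{23 + 29}{49 - 42} + \sqrt{33}\right)^{2}}{21098} = \left(\frac{52}{7} + \sqrt{33}\right)^{2} \cdot \frac{1}{21098} = \frac{\left(\frac{52}{7} + \sqrt{33}\right)^{2}}{21098}$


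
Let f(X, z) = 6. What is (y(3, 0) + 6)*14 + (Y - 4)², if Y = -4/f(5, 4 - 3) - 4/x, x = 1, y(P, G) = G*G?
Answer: 1432/9 ≈ 159.11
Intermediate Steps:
y(P, G) = G²
Y = -14/3 (Y = -4/6 - 4/1 = -4*⅙ - 4*1 = -⅔ - 4 = -14/3 ≈ -4.6667)
(y(3, 0) + 6)*14 + (Y - 4)² = (0² + 6)*14 + (-14/3 - 4)² = (0 + 6)*14 + (-26/3)² = 6*14 + 676/9 = 84 + 676/9 = 1432/9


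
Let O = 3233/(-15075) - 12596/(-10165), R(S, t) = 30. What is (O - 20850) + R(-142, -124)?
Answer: -638049025249/30647475 ≈ -20819.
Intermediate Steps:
O = 31404251/30647475 (O = 3233*(-1/15075) - 12596*(-1/10165) = -3233/15075 + 12596/10165 = 31404251/30647475 ≈ 1.0247)
(O - 20850) + R(-142, -124) = (31404251/30647475 - 20850) + 30 = -638968449499/30647475 + 30 = -638049025249/30647475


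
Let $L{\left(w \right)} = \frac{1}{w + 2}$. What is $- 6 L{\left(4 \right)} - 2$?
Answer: $-3$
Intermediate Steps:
$L{\left(w \right)} = \frac{1}{2 + w}$
$- 6 L{\left(4 \right)} - 2 = - \frac{6}{2 + 4} - 2 = - \frac{6}{6} - 2 = \left(-6\right) \frac{1}{6} - 2 = -1 - 2 = -3$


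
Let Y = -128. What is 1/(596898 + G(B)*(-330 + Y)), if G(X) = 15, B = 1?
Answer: 1/590028 ≈ 1.6948e-6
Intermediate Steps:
1/(596898 + G(B)*(-330 + Y)) = 1/(596898 + 15*(-330 - 128)) = 1/(596898 + 15*(-458)) = 1/(596898 - 6870) = 1/590028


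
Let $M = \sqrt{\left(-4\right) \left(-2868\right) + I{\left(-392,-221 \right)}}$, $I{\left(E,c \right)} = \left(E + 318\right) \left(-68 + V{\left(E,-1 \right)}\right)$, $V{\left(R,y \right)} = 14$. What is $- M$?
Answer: $- 2 \sqrt{3867} \approx -124.37$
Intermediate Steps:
$I{\left(E,c \right)} = -17172 - 54 E$ ($I{\left(E,c \right)} = \left(E + 318\right) \left(-68 + 14\right) = \left(318 + E\right) \left(-54\right) = -17172 - 54 E$)
$M = 2 \sqrt{3867}$ ($M = \sqrt{\left(-4\right) \left(-2868\right) - -3996} = \sqrt{11472 + \left(-17172 + 21168\right)} = \sqrt{11472 + 3996} = \sqrt{15468} = 2 \sqrt{3867} \approx 124.37$)
$- M = - 2 \sqrt{3867}$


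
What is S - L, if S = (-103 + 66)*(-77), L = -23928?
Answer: 26777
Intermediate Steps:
S = 2849 (S = -37*(-77) = 2849)
S - L = 2849 - 1*(-23928) = 2849 + 23928 = 26777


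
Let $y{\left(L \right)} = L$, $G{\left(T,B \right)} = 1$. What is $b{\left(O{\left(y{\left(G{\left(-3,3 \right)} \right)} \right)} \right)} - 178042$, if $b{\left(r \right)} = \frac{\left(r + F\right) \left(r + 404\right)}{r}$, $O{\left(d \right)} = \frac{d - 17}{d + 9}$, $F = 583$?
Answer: $- \frac{3242641}{10} \approx -3.2426 \cdot 10^{5}$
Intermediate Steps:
$O{\left(d \right)} = \frac{-17 + d}{9 + d}$
$b{\left(r \right)} = \frac{\left(404 + r\right) \left(583 + r\right)}{r}$ ($b{\left(r \right)} = \frac{\left(r + 583\right) \left(r + 404\right)}{r} = \frac{\left(583 + r\right) \left(404 + r\right)}{r} = \frac{\left(404 + r\right) \left(583 + r\right)}{r}$)
$b{\left(O{\left(y{\left(G{\left(-3,3 \right)} \right)} \right)} \right)} - 178042 = \left(987 + \frac{-17 + 1}{9 + 1} + \frac{235532}{\frac{1}{9 + 1} \left(-17 + 1\right)}\right) - 178042 = \left(987 + \frac{1}{10} \left(-16\right) + \frac{235532}{\frac{1}{10} \left(-16\right)}\right) - 178042 = \left(987 - \frac{8}{5} + \frac{235532}{- \frac{8}{5}}\right) - 178042 = \left(987 - \frac{8}{5} + 235532 \left(- \frac{5}{8}\right)\right) - 178042 = \left(987 - \frac{8}{5} - \frac{294415}{2}\right) - 178042 = - \frac{1462221}{10} - 178042 = - \frac{3242641}{10}$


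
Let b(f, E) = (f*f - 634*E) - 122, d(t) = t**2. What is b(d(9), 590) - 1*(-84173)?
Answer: -283448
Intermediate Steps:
b(f, E) = -122 + f**2 - 634*E (b(f, E) = (f**2 - 634*E) - 122 = -122 + f**2 - 634*E)
b(d(9), 590) - 1*(-84173) = (-122 + (9**2)**2 - 634*590) - 1*(-84173) = (-122 + 81**2 - 374060) + 84173 = (-122 + 6561 - 374060) + 84173 = -367621 + 84173 = -283448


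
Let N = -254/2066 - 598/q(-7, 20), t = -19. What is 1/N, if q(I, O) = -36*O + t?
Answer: 763387/523881 ≈ 1.4572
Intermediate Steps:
q(I, O) = -19 - 36*O (q(I, O) = -36*O - 19 = -19 - 36*O)
N = 523881/763387 (N = -254/2066 - 598/(-19 - 36*20) = -254*1/2066 - 598/(-19 - 720) = -127/1033 - 598/(-739) = -127/1033 - 598*(-1/739) = -127/1033 + 598/739 = 523881/763387 ≈ 0.68626)
1/N = 1/(523881/763387) = 763387/523881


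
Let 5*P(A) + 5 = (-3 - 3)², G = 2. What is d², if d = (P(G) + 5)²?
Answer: 9834496/625 ≈ 15735.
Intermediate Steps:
P(A) = 31/5 (P(A) = -1 + (-3 - 3)²/5 = -1 + (⅕)*(-6)² = -1 + (⅕)*36 = -1 + 36/5 = 31/5)
d = 3136/25 (d = (31/5 + 5)² = (56/5)² = 3136/25 ≈ 125.44)
d² = (3136/25)² = 9834496/625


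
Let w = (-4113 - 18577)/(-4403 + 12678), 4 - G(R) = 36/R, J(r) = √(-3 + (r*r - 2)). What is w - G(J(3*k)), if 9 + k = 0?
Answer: -11158/1655 + 18*√181/181 ≈ -5.4041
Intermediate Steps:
k = -9 (k = -9 + 0 = -9)
J(r) = √(-5 + r²) (J(r) = √(-3 + (r² - 2)) = √(-3 + (-2 + r²)) = √(-5 + r²))
G(R) = 4 - 36/R
w = -4538/1655 (w = -22690/8275 = -22690*1/8275 = -4538/1655 ≈ -2.7420)
w - G(J(3*k)) = -4538/1655 - (4 - 36/√(-5 + (3*(-9))²)) = -4538/1655 - (4 - 36/√(-5 + (-27)²)) = -4538/1655 - (4 - 36/√(-5 + 729)) = -4538/1655 - (4 - 36*√181/362) = -4538/1655 - (4 - 18*√181/181) = -4538/1655 + (-4 + 18*√181/181) = -11158/1655 + 18*√181/181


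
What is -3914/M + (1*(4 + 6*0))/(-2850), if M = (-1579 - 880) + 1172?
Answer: 1858292/611325 ≈ 3.0398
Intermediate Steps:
M = -1287 (M = -2459 + 1172 = -1287)
-3914/M + (1*(4 + 6*0))/(-2850) = -3914/(-1287) + (1*(4 + 6*0))/(-2850) = -3914*(-1/1287) + (1*(4 + 0))*(-1/2850) = 3914/1287 + (1*4)*(-1/2850) = 3914/1287 + 4*(-1/2850) = 3914/1287 - 2/1425 = 1858292/611325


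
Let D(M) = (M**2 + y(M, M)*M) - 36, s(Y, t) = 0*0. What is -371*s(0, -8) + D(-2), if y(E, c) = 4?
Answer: -40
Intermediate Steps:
s(Y, t) = 0
D(M) = -36 + M**2 + 4*M (D(M) = (M**2 + 4*M) - 36 = -36 + M**2 + 4*M)
-371*s(0, -8) + D(-2) = -371*0 + (-36 + (-2)**2 + 4*(-2)) = 0 + (-36 + 4 - 8) = 0 - 40 = -40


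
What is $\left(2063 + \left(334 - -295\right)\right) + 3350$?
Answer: $6042$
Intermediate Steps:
$\left(2063 + \left(334 - -295\right)\right) + 3350 = \left(2063 + \left(334 + 295\right)\right) + 3350 = \left(2063 + 629\right) + 3350 = 2692 + 3350 = 6042$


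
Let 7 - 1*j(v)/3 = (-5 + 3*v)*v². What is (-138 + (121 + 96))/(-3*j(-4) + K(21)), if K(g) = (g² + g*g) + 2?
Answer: -79/1627 ≈ -0.048556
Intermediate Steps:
K(g) = 2 + 2*g² (K(g) = (g² + g²) + 2 = 2*g² + 2 = 2 + 2*g²)
j(v) = 21 - 3*v²*(-5 + 3*v) (j(v) = 21 - 3*(-5 + 3*v)*v² = 21 - 3*v²*(-5 + 3*v))
(-138 + (121 + 96))/(-3*j(-4) + K(21)) = (-138 + (121 + 96))/(-3*(21 - 9*(-4)³ + 15*(-4)²) + (2 + 2*21²)) = (-138 + 217)/(-3*(21 - 9*(-64) + 15*16) + (2 + 2*441)) = 79/(-3*(21 + 576 + 240) + (2 + 882)) = 79/(-3*837 + 884) = 79/(-2511 + 884) = 79/(-1627) = 79*(-1/1627) = -79/1627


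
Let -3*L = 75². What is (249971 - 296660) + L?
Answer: -48564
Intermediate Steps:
L = -1875 (L = -⅓*75² = -⅓*5625 = -1875)
(249971 - 296660) + L = (249971 - 296660) - 1875 = -46689 - 1875 = -48564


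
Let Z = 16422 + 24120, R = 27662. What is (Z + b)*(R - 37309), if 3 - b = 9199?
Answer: -302394862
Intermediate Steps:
b = -9196 (b = 3 - 1*9199 = 3 - 9199 = -9196)
Z = 40542
(Z + b)*(R - 37309) = (40542 - 9196)*(27662 - 37309) = 31346*(-9647) = -302394862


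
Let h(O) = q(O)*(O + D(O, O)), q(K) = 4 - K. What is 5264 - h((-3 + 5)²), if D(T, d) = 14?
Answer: 5264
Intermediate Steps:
h(O) = (4 - O)*(14 + O) (h(O) = (4 - O)*(O + 14) = (4 - O)*(14 + O))
5264 - h((-3 + 5)²) = 5264 - (-1)*(-4 + (-3 + 5)²)*(14 + (-3 + 5)²) = 5264 - (-1)*(-4 + 2²)*(14 + 2²) = 5264 - (-1)*(-4 + 4)*(14 + 4) = 5264 - (-1)*0*18 = 5264 - 1*0 = 5264 + 0 = 5264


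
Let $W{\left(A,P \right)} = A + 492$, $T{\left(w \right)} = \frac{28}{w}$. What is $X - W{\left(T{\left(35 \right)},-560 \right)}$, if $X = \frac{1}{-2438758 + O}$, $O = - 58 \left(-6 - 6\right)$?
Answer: $- \frac{6007384773}{12190310} \approx -492.8$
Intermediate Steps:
$O = 696$ ($O = - 58 \left(-6 - 6\right) = \left(-58\right) \left(-12\right) = 696$)
$W{\left(A,P \right)} = 492 + A$
$X = - \frac{1}{2438062}$ ($X = \frac{1}{-2438758 + 696} = \frac{1}{-2438062} = - \frac{1}{2438062} \approx -4.1016 \cdot 10^{-7}$)
$X - W{\left(T{\left(35 \right)},-560 \right)} = - \frac{1}{2438062} - \left(492 + \frac{28}{35}\right) = - \frac{1}{2438062} - \left(492 + 28 \cdot \frac{1}{35}\right) = - \frac{1}{2438062} - \left(492 + \frac{4}{5}\right) = - \frac{1}{2438062} - \frac{2464}{5} = - \frac{6007384773}{12190310}$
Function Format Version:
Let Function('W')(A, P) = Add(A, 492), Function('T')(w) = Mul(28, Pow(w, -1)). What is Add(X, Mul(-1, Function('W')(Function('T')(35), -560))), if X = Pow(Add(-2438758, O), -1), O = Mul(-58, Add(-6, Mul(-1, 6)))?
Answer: Rational(-6007384773, 12190310) ≈ -492.80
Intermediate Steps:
O = 696 (O = Mul(-58, Add(-6, -6)) = Mul(-58, -12) = 696)
Function('W')(A, P) = Add(492, A)
X = Rational(-1, 2438062) (X = Pow(Add(-2438758, 696), -1) = Pow(-2438062, -1) = Rational(-1, 2438062) ≈ -4.1016e-7)
Add(X, Mul(-1, Function('W')(Function('T')(35), -560))) = Add(Rational(-1, 2438062), Mul(-1, Add(492, Mul(28, Pow(35, -1))))) = Add(Rational(-1, 2438062), Mul(-1, Add(492, Mul(28, Rational(1, 35))))) = Add(Rational(-1, 2438062), Mul(-1, Add(492, Rational(4, 5)))) = Add(Rational(-1, 2438062), Mul(-1, Rational(2464, 5))) = Add(Rational(-1, 2438062), Rational(-2464, 5)) = Rational(-6007384773, 12190310)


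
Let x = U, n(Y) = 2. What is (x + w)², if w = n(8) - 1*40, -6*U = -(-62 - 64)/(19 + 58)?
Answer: 177241/121 ≈ 1464.8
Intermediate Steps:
U = -3/11 (U = -(-1)*(-62 - 64)/(19 + 58)/6 = -(-1)*(-126/77)/6 = -(-1)*(-126*1/77)/6 = -(-1)*(-18)/(6*11) = -⅙*18/11 = -3/11 ≈ -0.27273)
x = -3/11 ≈ -0.27273
w = -38 (w = 2 - 1*40 = 2 - 40 = -38)
(x + w)² = (-3/11 - 38)² = (-421/11)² = 177241/121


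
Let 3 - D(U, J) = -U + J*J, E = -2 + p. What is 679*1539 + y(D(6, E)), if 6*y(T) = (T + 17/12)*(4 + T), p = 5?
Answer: 18809675/18 ≈ 1.0450e+6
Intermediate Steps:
E = 3 (E = -2 + 5 = 3)
D(U, J) = 3 + U - J² (D(U, J) = 3 - (-U + J*J) = 3 - (-U + J²) = 3 - (J² - U) = 3 + (U - J²) = 3 + U - J²)
y(T) = (4 + T)*(17/12 + T)/6 (y(T) = ((T + 17/12)*(4 + T))/6 = ((17/12 + T)*(4 + T))/6 = ((4 + T)*(17/12 + T))/6 = (4 + T)*(17/12 + T)/6)
679*1539 + y(D(6, E)) = 679*1539 + (17/18 + (3 + 6 - 1*3²)²/6 + 65*(3 + 6 - 1*3²)/72) = 1044981 + (17/18 + (3 + 6 - 1*9)²/6 + 65*(3 + 6 - 1*9)/72) = 1044981 + (17/18 + (3 + 6 - 9)²/6 + 65*(3 + 6 - 9)/72) = 1044981 + (17/18 + (⅙)*0² + (65/72)*0) = 1044981 + (17/18 + (⅙)*0 + 0) = 1044981 + (17/18 + 0 + 0) = 1044981 + 17/18 = 18809675/18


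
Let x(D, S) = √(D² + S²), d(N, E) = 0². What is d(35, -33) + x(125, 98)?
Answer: √25229 ≈ 158.84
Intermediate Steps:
d(N, E) = 0
d(35, -33) + x(125, 98) = 0 + √(125² + 98²) = 0 + √(15625 + 9604) = 0 + √25229 = √25229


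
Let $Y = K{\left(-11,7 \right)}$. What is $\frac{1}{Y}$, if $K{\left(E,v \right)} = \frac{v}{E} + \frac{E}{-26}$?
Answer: $- \frac{286}{61} \approx -4.6885$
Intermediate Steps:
$K{\left(E,v \right)} = - \frac{E}{26} + \frac{v}{E}$ ($K{\left(E,v \right)} = \frac{v}{E} + E \left(- \frac{1}{26}\right) = \frac{v}{E} - \frac{E}{26} = - \frac{E}{26} + \frac{v}{E}$)
$Y = - \frac{61}{286}$ ($Y = \left(- \frac{1}{26}\right) \left(-11\right) + \frac{7}{-11} = \frac{11}{26} + 7 \left(- \frac{1}{11}\right) = \frac{11}{26} - \frac{7}{11} = - \frac{61}{286} \approx -0.21329$)
$\frac{1}{Y} = \frac{1}{- \frac{61}{286}} = - \frac{286}{61}$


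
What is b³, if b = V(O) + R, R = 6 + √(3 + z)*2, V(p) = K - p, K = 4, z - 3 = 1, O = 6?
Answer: 400 + 152*√7 ≈ 802.15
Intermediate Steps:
z = 4 (z = 3 + 1 = 4)
V(p) = 4 - p
R = 6 + 2*√7 (R = 6 + √(3 + 4)*2 = 6 + √7*2 = 6 + 2*√7 ≈ 11.292)
b = 4 + 2*√7 (b = (4 - 1*6) + (6 + 2*√7) = (4 - 6) + (6 + 2*√7) = -2 + (6 + 2*√7) = 4 + 2*√7 ≈ 9.2915)
b³ = (4 + 2*√7)³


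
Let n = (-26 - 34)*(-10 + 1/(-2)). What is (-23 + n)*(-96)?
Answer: -58272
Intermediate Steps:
n = 630 (n = -60*(-10 - 1/2) = -60*(-21/2) = 630)
(-23 + n)*(-96) = (-23 + 630)*(-96) = 607*(-96) = -58272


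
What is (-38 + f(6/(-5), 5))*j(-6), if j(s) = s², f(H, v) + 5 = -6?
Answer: -1764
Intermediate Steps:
f(H, v) = -11 (f(H, v) = -5 - 6 = -11)
(-38 + f(6/(-5), 5))*j(-6) = (-38 - 11)*(-6)² = -49*36 = -1764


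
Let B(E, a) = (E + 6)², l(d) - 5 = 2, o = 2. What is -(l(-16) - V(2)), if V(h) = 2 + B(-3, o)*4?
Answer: 31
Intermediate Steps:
l(d) = 7 (l(d) = 5 + 2 = 7)
B(E, a) = (6 + E)²
V(h) = 38 (V(h) = 2 + (6 - 3)²*4 = 2 + 3²*4 = 2 + 9*4 = 2 + 36 = 38)
-(l(-16) - V(2)) = -(7 - 1*38) = -(7 - 38) = -1*(-31) = 31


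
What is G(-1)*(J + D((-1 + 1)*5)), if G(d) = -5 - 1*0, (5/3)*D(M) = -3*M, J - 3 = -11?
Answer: 40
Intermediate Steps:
J = -8 (J = 3 - 11 = -8)
D(M) = -9*M/5 (D(M) = 3*(-3*M)/5 = -9*M/5)
G(d) = -5 (G(d) = -5 + 0 = -5)
G(-1)*(J + D((-1 + 1)*5)) = -5*(-8 - 9*(-1 + 1)*5/5) = -5*(-8 - 0*5) = -5*(-8 - 9/5*0) = -5*(-8 + 0) = -5*(-8) = 40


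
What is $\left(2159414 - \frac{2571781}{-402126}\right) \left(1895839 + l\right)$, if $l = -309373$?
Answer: $\frac{229603694273803395}{67021} \approx 3.4258 \cdot 10^{12}$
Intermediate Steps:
$\left(2159414 - \frac{2571781}{-402126}\right) \left(1895839 + l\right) = \left(2159414 - \frac{2571781}{-402126}\right) \left(1895839 - 309373\right) = \left(2159414 - - \frac{2571781}{402126}\right) 1586466 = \left(2159414 + \frac{2571781}{402126}\right) 1586466 = \frac{868359085945}{402126} \cdot 1586466 = \frac{229603694273803395}{67021}$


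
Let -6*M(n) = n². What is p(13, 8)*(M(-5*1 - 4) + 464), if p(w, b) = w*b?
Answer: 46852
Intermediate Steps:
p(w, b) = b*w
M(n) = -n²/6
p(13, 8)*(M(-5*1 - 4) + 464) = (8*13)*(-(-5*1 - 4)²/6 + 464) = 104*(-(-5 - 4)²/6 + 464) = 104*(-⅙*(-9)² + 464) = 104*(-⅙*81 + 464) = 104*(-27/2 + 464) = 104*(901/2) = 46852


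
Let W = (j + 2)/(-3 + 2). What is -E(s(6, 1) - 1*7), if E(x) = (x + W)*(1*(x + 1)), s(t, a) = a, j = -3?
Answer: -25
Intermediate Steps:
W = 1 (W = (-3 + 2)/(-3 + 2) = -1/(-1) = -1*(-1) = 1)
E(x) = (1 + x)² (E(x) = (x + 1)*(1*(x + 1)) = (1 + x)*(1*(1 + x)) = (1 + x)*(1 + x) = (1 + x)²)
-E(s(6, 1) - 1*7) = -(1 + (1 - 1*7)² + 2*(1 - 1*7)) = -(1 + (1 - 7)² + 2*(1 - 7)) = -(1 + (-6)² + 2*(-6)) = -(1 + 36 - 12) = -1*25 = -25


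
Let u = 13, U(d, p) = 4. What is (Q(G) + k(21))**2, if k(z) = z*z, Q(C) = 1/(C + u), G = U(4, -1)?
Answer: 56220004/289 ≈ 1.9453e+5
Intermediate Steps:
G = 4
Q(C) = 1/(13 + C) (Q(C) = 1/(C + 13) = 1/(13 + C))
k(z) = z**2
(Q(G) + k(21))**2 = (1/(13 + 4) + 21**2)**2 = (1/17 + 441)**2 = (7498/17)**2 = 56220004/289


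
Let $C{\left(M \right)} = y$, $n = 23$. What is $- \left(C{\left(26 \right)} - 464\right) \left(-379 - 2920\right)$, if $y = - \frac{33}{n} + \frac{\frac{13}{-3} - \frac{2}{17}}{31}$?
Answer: $- \frac{55851495974}{36363} \approx -1.5359 \cdot 10^{6}$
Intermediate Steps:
$y = - \frac{57394}{36363}$ ($y = - \frac{33}{23} + \frac{\frac{13}{-3} - \frac{2}{17}}{31} = \left(-33\right) \frac{1}{23} + \left(13 \left(- \frac{1}{3}\right) - \frac{2}{17}\right) \frac{1}{31} = - \frac{33}{23} + \left(- \frac{13}{3} - \frac{2}{17}\right) \frac{1}{31} = - \frac{33}{23} - \frac{227}{1581} = - \frac{57394}{36363} \approx -1.5784$)
$C{\left(M \right)} = - \frac{57394}{36363}$
$- \left(C{\left(26 \right)} - 464\right) \left(-379 - 2920\right) = - \left(- \frac{57394}{36363} - 464\right) \left(-379 - 2920\right) = - \frac{\left(-16929826\right) \left(-3299\right)}{36363} = \left(-1\right) \frac{55851495974}{36363} = - \frac{55851495974}{36363}$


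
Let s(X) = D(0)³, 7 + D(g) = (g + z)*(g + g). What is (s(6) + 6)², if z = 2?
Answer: 113569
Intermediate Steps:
D(g) = -7 + 2*g*(2 + g) (D(g) = -7 + (g + 2)*(g + g) = -7 + (2 + g)*(2*g) = -7 + 2*g*(2 + g))
s(X) = -343 (s(X) = (-7 + 2*0² + 4*0)³ = (-7 + 2*0 + 0)³ = (-7 + 0 + 0)³ = (-7)³ = -343)
(s(6) + 6)² = (-343 + 6)² = (-337)² = 113569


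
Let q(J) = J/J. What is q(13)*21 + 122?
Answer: 143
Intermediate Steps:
q(J) = 1
q(13)*21 + 122 = 1*21 + 122 = 21 + 122 = 143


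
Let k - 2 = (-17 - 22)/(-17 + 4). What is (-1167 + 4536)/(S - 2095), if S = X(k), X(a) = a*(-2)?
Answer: -3369/2105 ≈ -1.6005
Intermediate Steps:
k = 5 (k = 2 + (-17 - 22)/(-17 + 4) = 2 - 39/(-13) = 2 - 39*(-1/13) = 2 + 3 = 5)
X(a) = -2*a
S = -10 (S = -2*5 = -10)
(-1167 + 4536)/(S - 2095) = (-1167 + 4536)/(-10 - 2095) = 3369/(-2105) = 3369*(-1/2105) = -3369/2105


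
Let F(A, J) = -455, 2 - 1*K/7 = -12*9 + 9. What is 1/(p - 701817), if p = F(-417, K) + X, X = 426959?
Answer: -1/275313 ≈ -3.6322e-6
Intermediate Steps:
K = 707 (K = 14 - 7*(-12*9 + 9) = 14 - 7*(-108 + 9) = 14 - 7*(-99) = 14 + 693 = 707)
p = 426504 (p = -455 + 426959 = 426504)
1/(p - 701817) = 1/(426504 - 701817) = 1/(-275313) = -1/275313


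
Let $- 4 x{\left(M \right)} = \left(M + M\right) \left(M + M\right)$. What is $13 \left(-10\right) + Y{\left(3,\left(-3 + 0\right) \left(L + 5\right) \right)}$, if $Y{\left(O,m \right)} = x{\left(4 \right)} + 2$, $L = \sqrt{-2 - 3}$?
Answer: $-144$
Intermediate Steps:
$x{\left(M \right)} = - M^{2}$ ($x{\left(M \right)} = - \frac{\left(M + M\right) \left(M + M\right)}{4} = - \frac{2 M 2 M}{4} = - \frac{4 M^{2}}{4} = - M^{2}$)
$L = i \sqrt{5}$ ($L = \sqrt{-5} = i \sqrt{5} \approx 2.2361 i$)
$Y{\left(O,m \right)} = -14$ ($Y{\left(O,m \right)} = - 4^{2} + 2 = \left(-1\right) 16 + 2 = -16 + 2 = -14$)
$13 \left(-10\right) + Y{\left(3,\left(-3 + 0\right) \left(L + 5\right) \right)} = 13 \left(-10\right) - 14 = -130 - 14 = -144$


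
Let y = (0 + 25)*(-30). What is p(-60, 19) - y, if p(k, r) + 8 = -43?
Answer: 699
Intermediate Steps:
p(k, r) = -51 (p(k, r) = -8 - 43 = -51)
y = -750 (y = 25*(-30) = -750)
p(-60, 19) - y = -51 - 1*(-750) = -51 + 750 = 699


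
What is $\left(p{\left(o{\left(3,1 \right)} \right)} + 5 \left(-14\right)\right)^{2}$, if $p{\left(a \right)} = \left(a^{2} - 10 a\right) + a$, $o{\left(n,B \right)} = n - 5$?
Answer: $2304$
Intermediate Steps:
$o{\left(n,B \right)} = -5 + n$ ($o{\left(n,B \right)} = n - 5 = -5 + n$)
$p{\left(a \right)} = a^{2} - 9 a$
$\left(p{\left(o{\left(3,1 \right)} \right)} + 5 \left(-14\right)\right)^{2} = \left(\left(-5 + 3\right) \left(-9 + \left(-5 + 3\right)\right) + 5 \left(-14\right)\right)^{2} = \left(- 2 \left(-9 - 2\right) - 70\right)^{2} = \left(\left(-2\right) \left(-11\right) - 70\right)^{2} = \left(22 - 70\right)^{2} = \left(-48\right)^{2} = 2304$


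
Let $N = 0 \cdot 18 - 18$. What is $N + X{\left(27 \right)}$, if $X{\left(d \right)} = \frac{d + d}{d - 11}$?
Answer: $- \frac{117}{8} \approx -14.625$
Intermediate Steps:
$X{\left(d \right)} = \frac{2 d}{-11 + d}$
$N = -18$ ($N = 0 - 18 = -18$)
$N + X{\left(27 \right)} = -18 + 2 \cdot 27 \frac{1}{-11 + 27} = -18 + 2 \cdot 27 \cdot \frac{1}{16} = -18 + \frac{27}{8} = - \frac{117}{8}$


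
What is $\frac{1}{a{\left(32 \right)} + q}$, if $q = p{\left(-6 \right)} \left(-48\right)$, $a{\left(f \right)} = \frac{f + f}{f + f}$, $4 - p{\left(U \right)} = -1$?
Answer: $- \frac{1}{239} \approx -0.0041841$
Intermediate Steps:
$p{\left(U \right)} = 5$ ($p{\left(U \right)} = 4 - -1 = 4 + 1 = 5$)
$a{\left(f \right)} = 1$ ($a{\left(f \right)} = \frac{2 f}{2 f} = 2 f \frac{1}{2 f} = 1$)
$q = -240$ ($q = 5 \left(-48\right) = -240$)
$\frac{1}{a{\left(32 \right)} + q} = \frac{1}{1 - 240} = \frac{1}{-239} = - \frac{1}{239}$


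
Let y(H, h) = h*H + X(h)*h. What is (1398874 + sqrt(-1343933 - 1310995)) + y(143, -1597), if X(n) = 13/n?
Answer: 1170516 + 12*I*sqrt(18437) ≈ 1.1705e+6 + 1629.4*I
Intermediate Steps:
y(H, h) = 13 + H*h (y(H, h) = h*H + (13/h)*h = H*h + 13 = 13 + H*h)
(1398874 + sqrt(-1343933 - 1310995)) + y(143, -1597) = (1398874 + sqrt(-1343933 - 1310995)) + (13 + 143*(-1597)) = (1398874 + sqrt(-2654928)) + (13 - 228371) = (1398874 + 12*I*sqrt(18437)) - 228358 = 1170516 + 12*I*sqrt(18437)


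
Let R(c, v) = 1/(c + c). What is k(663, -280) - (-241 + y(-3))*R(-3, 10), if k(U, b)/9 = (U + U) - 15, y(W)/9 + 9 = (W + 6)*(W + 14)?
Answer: 70769/6 ≈ 11795.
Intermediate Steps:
R(c, v) = 1/(2*c)
y(W) = -81 + 9*(6 + W)*(14 + W) (y(W) = -81 + 9*((W + 6)*(W + 14)) = -81 + 9*((6 + W)*(14 + W)) = -81 + 9*(6 + W)*(14 + W))
k(U, b) = -135 + 18*U (k(U, b) = 9*((U + U) - 15) = 9*(2*U - 15) = 9*(-15 + 2*U) = -135 + 18*U)
k(663, -280) - (-241 + y(-3))*R(-3, 10) = (-135 + 18*663) - (-241 + (675 + 9*(-3)² + 180*(-3)))*(½)/(-3) = (-135 + 11934) - (-241 + (675 + 9*9 - 540))*(½)*(-⅓) = 11799 - (-241 + (675 + 81 - 540))*(-1)/6 = 11799 - (-241 + 216)*(-1)/6 = 11799 - (-25)*(-1)/6 = 11799 - 1*25/6 = 11799 - 25/6 = 70769/6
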